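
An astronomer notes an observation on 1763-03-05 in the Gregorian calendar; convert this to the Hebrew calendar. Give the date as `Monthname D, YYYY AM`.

Adar 20, 5523 AM

Both dates share Julian Day Number 2365046; in the Hebrew calendar that is 20 Adar 5523 AM.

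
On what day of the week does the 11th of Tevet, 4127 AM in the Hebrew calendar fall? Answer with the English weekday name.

Saturday

In the proleptic Gregorian calendar this is 31 December 366 (JDN 1855103).
1855103 ≡ 5 (mod 7); counting from Monday = 0 gives Saturday.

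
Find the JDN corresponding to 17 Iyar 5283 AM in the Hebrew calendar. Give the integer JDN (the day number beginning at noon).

In the proleptic Gregorian calendar the same day is 12 May 1523.
JDN 2299161 is 15 October 1582 CE (Gregorian); the target day is −21706 days from there, so JDN = 2277455.

2277455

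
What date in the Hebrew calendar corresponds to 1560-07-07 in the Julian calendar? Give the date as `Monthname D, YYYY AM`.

Both dates share Julian Day Number 2291036; in the Hebrew calendar that is 13 Tammuz 5320 AM.

Tammuz 13, 5320 AM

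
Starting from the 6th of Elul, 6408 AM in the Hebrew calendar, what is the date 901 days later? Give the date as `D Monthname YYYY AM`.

23 Shevat 6411 AM

The starting date is JDN 2688452; 2688452 + 901 = 2689353.
JDN 2689353 corresponds to 23 Shevat 6411 AM.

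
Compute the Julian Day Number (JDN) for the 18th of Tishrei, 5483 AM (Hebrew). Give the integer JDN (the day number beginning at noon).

Equivalently 29 September 1722 (Gregorian).
JDN 2451545 is 1 January 2000 CE (Gregorian); the target day is −101266 days from there, so JDN = 2350279.

2350279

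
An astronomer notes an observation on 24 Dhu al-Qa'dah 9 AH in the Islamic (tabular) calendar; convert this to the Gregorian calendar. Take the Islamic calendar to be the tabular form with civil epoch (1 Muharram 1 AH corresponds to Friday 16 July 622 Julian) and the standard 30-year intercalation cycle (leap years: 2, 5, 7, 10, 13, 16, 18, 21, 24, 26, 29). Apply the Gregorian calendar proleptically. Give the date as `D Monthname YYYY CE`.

7 March 631 CE

Julian Day Number of the source date = 1951593.
Converting JDN 1951593 to the Gregorian calendar gives 7 March 631 CE.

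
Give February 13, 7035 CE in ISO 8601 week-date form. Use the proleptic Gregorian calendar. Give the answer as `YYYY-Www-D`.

7035-W07-5

The weekday is Friday (ISO weekday 5).
That Friday belongs to ISO week 7 of ISO year 7035.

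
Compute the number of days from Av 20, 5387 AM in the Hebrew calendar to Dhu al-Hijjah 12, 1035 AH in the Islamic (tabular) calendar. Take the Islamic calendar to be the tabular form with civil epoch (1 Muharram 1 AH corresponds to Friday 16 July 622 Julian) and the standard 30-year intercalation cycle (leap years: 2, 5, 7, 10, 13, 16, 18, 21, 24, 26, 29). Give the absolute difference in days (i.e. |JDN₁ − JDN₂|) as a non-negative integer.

JDN of the first date = 2315523.
JDN of the second date = 2315191.
|2315191 − 2315523| = 332.

332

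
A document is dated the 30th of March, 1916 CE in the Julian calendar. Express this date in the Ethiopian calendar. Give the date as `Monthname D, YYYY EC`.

Miyazya 4, 1908 EC

Both dates share Julian Day Number 2420966; in the Ethiopian calendar that is 4 Miyazya 1908 EC.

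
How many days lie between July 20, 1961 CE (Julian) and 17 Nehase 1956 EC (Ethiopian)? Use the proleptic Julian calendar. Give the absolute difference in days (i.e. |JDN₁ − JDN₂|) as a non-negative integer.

1117

JDN of the first date = 2437514.
JDN of the second date = 2438631.
|2438631 − 2437514| = 1117.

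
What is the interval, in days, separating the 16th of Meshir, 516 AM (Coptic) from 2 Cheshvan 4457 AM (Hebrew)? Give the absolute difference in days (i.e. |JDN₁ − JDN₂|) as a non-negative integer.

JDN of the first date = 2013299.
JDN of the second date = 1975550.
|1975550 − 2013299| = 37749.

37749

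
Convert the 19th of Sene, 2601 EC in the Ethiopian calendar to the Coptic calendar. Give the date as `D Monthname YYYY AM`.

19 Paoni 2325 AM

Julian Day Number of the source date = 2674159.
Converting JDN 2674159 to the Coptic calendar gives 19 Paoni 2325 AM.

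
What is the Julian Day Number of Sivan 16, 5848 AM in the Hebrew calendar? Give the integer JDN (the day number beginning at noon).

Equivalently 5 June 2088 (Gregorian).
JDN 2451545 is 1 January 2000 CE (Gregorian); the target day is +32298 days from there, so JDN = 2483843.

2483843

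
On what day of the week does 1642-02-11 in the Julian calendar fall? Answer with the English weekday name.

Friday

Equivalently 21 February 1642 Gregorian, JDN 2320840.
JDN 2320840 mod 7 = 4, and JDN 0 was a Monday, so this is a Friday.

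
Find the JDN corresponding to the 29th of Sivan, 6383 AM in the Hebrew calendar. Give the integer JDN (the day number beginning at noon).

2679261

In the Gregorian calendar the same day is 20 June 2623.
JDN 2299161 is 15 October 1582 CE (Gregorian); the target day is +380100 days from there, so JDN = 2679261.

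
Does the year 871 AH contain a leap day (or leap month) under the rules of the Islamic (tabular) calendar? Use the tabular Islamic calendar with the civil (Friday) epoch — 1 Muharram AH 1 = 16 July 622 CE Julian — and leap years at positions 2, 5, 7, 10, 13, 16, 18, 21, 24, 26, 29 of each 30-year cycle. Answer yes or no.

no

Year 871 AH is year 1 of its 30-year cycle; leap positions are 2, 5, 7, 10, 13, 16, 18, 21, 24, 26, 29, so it is a common year (354 days).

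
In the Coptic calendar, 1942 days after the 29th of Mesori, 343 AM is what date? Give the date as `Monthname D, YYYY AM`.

Koiak 19, 349 AM

JDN of the 29th of Mesori, 343 AM = 1950303.
1950303 + 1942 = 1952245.
JDN 1952245 in the Coptic calendar is Koiak 19, 349 AM.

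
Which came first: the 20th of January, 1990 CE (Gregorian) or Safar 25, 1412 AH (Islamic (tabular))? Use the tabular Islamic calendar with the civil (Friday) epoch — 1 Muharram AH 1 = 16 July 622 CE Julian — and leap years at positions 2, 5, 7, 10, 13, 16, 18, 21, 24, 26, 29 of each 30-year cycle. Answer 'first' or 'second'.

The two dates have Julian Day Numbers 2447912 and 2448505 respectively.
Since 2447912 < 2448505, the first date comes first.

first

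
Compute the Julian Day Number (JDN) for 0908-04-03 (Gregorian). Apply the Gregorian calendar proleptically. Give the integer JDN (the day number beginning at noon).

JDN 2299161 is 15 October 1582 CE (Gregorian); the target day is −246368 days from there, so JDN = 2052793.

2052793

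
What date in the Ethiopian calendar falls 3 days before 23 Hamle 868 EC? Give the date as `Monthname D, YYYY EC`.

Hamle 20, 868 EC

The starting date is JDN 2041215; 2041215 − 3 = 2041212.
JDN 2041212 corresponds to Hamle 20, 868 EC.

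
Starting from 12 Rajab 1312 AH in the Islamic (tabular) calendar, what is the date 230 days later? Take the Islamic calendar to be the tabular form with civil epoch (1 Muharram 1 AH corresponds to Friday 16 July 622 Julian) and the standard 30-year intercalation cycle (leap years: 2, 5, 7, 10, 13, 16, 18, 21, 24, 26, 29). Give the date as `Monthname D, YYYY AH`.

Rabi' al-Awwal 6, 1313 AH

The starting date is JDN 2413203; 2413203 + 230 = 2413433.
JDN 2413433 corresponds to Rabi' al-Awwal 6, 1313 AH.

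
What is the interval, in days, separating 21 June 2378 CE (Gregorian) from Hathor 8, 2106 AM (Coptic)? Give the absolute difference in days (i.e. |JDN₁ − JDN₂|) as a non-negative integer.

4170

JDN of the first date = 2589778.
JDN of the second date = 2593948.
|2593948 − 2589778| = 4170.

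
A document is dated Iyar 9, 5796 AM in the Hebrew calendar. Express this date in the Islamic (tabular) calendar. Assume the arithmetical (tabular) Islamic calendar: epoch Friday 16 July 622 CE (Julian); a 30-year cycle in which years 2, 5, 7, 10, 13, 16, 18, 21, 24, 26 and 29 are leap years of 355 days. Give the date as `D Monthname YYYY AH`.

The source date corresponds to 6 May 2036 in the Gregorian calendar (JDN 2464820).
That day falls on 10 Rabi' al-Awwal 1458 AH in the tabular Islamic calendar.

10 Rabi' al-Awwal 1458 AH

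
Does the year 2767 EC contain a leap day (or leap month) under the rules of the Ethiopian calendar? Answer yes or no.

yes

2767 mod 4 = 3; in the Ethiopian calendar a year is leap when year mod 4 = 3, so it is a leap year.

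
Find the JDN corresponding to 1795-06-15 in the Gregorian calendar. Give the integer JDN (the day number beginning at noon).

JDN 2299161 is 15 October 1582 CE (Gregorian); the target day is +77675 days from there, so JDN = 2376836.

2376836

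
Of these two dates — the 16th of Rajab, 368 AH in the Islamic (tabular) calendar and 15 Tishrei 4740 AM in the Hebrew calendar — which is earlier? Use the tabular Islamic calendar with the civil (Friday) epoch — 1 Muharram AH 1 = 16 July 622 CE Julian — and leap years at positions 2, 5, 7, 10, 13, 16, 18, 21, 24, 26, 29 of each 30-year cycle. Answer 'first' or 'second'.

first

First date → JDN 2078685; second date → JDN 2078919.
JDN 2078685 < JDN 2078919, so the first date is earlier.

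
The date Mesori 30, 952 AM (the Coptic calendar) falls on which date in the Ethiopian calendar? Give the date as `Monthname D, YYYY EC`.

Both dates share Julian Day Number 2172742; in the Ethiopian calendar that is 30 Nehase 1228 EC.

Nehase 30, 1228 EC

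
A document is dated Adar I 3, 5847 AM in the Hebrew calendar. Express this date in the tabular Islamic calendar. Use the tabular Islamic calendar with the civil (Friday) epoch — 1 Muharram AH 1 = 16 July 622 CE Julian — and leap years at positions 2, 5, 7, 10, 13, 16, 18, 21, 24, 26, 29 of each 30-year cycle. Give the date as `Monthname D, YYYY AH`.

Both dates share Julian Day Number 2483357; in the tabular Islamic calendar that is 2 Rajab 1510 AH.

Rajab 2, 1510 AH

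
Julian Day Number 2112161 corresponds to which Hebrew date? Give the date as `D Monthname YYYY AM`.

5 Cheshvan 4831 AM

The proleptic Gregorian equivalent of JDN 2112161 is 19 October 1070.
In the Hebrew calendar that day is 5 Cheshvan 4831 AM.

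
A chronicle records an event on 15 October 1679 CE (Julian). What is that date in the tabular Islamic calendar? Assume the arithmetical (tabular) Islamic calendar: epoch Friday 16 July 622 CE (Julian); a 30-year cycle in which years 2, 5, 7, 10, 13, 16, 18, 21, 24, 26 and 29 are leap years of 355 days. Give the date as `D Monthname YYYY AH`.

Both dates share Julian Day Number 2334600; in the tabular Islamic calendar that is 20 Ramadan 1090 AH.

20 Ramadan 1090 AH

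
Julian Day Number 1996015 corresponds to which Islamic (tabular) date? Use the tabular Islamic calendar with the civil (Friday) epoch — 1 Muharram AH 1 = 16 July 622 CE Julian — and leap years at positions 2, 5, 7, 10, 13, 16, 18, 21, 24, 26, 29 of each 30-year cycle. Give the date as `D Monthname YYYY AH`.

JDN 1996015 is 20 October 752 in the proleptic Gregorian calendar.
In the tabular Islamic calendar that day is 2 Rabi' al-Thani 135 AH.

2 Rabi' al-Thani 135 AH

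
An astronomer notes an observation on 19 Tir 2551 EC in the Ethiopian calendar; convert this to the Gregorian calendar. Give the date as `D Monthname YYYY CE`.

Julian Day Number of the source date = 2655746.
Converting JDN 2655746 to the Gregorian calendar gives 31 January 2559 CE.

31 January 2559 CE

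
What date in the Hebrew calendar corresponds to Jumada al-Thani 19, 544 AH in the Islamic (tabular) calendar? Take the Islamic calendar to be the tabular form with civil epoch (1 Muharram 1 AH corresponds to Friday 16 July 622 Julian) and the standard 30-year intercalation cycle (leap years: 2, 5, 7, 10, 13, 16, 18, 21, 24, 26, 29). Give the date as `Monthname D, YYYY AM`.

Cheshvan 20, 4910 AM

Both dates share Julian Day Number 2141027; in the Hebrew calendar that is 20 Cheshvan 4910 AM.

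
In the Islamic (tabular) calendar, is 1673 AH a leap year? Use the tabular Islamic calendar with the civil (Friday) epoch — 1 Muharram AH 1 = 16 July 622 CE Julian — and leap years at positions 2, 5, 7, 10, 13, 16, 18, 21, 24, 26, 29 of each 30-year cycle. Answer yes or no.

Year 1673 AH is year 23 of its 30-year cycle; leap positions are 2, 5, 7, 10, 13, 16, 18, 21, 24, 26, 29, so it is a common year (354 days).

no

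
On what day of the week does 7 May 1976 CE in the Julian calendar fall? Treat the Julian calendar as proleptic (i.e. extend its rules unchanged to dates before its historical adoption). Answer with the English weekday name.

Thursday

Equivalently 20 May 1976 Gregorian, JDN 2442919.
2442919 ≡ 3 (mod 7); counting from Monday = 0 gives Thursday.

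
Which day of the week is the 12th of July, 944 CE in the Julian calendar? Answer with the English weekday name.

Equivalently 17 July 944 Gregorian, JDN 2066047.
Since JDN mod 7 = 4 (0 = Monday), the day is Friday.

Friday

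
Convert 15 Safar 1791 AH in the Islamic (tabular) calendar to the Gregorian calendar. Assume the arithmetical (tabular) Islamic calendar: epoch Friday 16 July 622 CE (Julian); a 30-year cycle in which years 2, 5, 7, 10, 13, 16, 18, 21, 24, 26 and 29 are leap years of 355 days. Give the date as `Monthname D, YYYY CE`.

May 14, 2359 CE

Both dates share Julian Day Number 2582800; in the Gregorian calendar that is 14 May 2359 CE.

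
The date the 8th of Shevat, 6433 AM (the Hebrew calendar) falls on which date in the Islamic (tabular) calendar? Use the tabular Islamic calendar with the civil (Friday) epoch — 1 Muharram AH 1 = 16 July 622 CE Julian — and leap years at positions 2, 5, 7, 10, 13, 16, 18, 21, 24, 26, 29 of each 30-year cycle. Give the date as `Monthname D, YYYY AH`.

Both dates share Julian Day Number 2697371; in the tabular Islamic calendar that is 7 Jumada al-Thani 2114 AH.

Jumada al-Thani 7, 2114 AH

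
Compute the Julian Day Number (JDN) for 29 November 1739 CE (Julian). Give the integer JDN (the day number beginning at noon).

Equivalently 10 December 1739 (Gregorian).
JDN 2400001 is 17 November 1858 CE (Gregorian), MJD 0; the target day is −43441 days from there, so JDN = 2356560.

2356560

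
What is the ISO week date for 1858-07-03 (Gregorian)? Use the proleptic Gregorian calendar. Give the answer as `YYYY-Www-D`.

The weekday is Saturday (ISO weekday 6).
That Saturday belongs to ISO week 26 of ISO year 1858.

1858-W26-6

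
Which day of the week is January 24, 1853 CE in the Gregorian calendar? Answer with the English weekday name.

JDN 2397878 mod 7 = 0, and JDN 0 was a Monday, so this is a Monday.

Monday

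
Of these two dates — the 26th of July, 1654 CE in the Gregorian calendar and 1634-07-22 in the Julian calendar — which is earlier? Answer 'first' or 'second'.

second

Converting both to JDN: 2325378 vs 2318079; the smaller is the second.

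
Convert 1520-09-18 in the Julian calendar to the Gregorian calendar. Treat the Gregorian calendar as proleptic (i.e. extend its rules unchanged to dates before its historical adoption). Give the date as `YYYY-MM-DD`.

At this point the Julian calendar is 10 days behind the Gregorian.
18 September 1520 Julian + 10 days → 28 September 1520 Gregorian.

1520-09-28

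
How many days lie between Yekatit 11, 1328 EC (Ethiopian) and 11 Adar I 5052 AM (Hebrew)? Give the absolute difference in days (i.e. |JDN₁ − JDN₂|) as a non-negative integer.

16077

First date → JDN 2209068; second date → JDN 2192991.
The interval is |2209068 − 2192991| = 16077 days.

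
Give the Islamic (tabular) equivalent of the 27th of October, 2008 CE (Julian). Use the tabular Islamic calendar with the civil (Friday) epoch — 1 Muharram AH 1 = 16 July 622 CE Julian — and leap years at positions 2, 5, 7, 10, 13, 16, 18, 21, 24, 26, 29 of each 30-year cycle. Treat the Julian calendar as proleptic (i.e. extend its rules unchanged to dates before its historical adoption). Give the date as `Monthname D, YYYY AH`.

Julian Day Number of the source date = 2454780.
Converting JDN 2454780 to the tabular Islamic calendar gives 10 Dhu al-Qa'dah 1429 AH.

Dhu al-Qa'dah 10, 1429 AH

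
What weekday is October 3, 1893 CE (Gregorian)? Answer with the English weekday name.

Tuesday

2412740 ≡ 1 (mod 7); counting from Monday = 0 gives Tuesday.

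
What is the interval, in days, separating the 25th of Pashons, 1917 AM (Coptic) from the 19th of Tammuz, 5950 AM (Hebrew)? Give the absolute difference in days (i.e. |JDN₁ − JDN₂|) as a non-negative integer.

3969

First date → JDN 2525113; second date → JDN 2521144.
The interval is |2525113 − 2521144| = 3969 days.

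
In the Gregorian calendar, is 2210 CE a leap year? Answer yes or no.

2210 is not divisible by 4, so it is a common year.

no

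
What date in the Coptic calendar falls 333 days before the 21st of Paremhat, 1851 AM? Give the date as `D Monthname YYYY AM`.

23 Parmouti 1850 AM

Counting 333 days back from JDN 2500942 reaches JDN 2500609, which is 23 Parmouti 1850 AM.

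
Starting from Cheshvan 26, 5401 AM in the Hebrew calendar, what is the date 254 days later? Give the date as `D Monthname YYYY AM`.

The starting date is JDN 2320373; 2320373 + 254 = 2320627.
JDN 2320627 corresponds to 16 Av 5401 AM.

16 Av 5401 AM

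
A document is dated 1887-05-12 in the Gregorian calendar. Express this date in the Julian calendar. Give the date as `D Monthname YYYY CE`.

30 April 1887 CE

The Julian–Gregorian offset here is 12 days (Julian trailing).
12 May 1887 Gregorian − 12 days → 30 April 1887 Julian.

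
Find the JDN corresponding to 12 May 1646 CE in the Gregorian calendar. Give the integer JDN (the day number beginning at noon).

JDN 2299161 is 15 October 1582 CE (Gregorian); the target day is +23220 days from there, so JDN = 2322381.

2322381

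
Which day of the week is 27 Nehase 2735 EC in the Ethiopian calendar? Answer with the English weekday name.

Wednesday

In the Gregorian calendar this is 8 September 2743 (JDN 2723170).
JDN 2723170 mod 7 = 2, and JDN 0 was a Monday, so this is a Wednesday.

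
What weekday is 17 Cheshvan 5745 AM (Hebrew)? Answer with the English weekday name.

Monday

This is JDN 2446017 (12 November 1984 Gregorian).
JDN 2446017 mod 7 = 0, and JDN 0 was a Monday, so this is a Monday.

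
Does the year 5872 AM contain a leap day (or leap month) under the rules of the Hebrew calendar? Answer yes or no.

Hebrew year 5872 is year 1 of its 19-year Metonic cycle; leap years are at positions 3, 6, 8, 11, 14, 17, 19, so it is a common year (12 months).

no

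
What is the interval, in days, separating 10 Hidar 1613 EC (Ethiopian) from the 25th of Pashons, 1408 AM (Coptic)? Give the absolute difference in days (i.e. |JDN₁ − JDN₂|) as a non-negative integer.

First date → JDN 2313073; second date → JDN 2339201.
The interval is |2313073 − 2339201| = 26128 days.

26128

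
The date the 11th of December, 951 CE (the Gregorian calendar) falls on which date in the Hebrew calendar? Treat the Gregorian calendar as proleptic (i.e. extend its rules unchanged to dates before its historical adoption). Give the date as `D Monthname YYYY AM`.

4 Tevet 4712 AM

Julian Day Number of the source date = 2068750.
Converting JDN 2068750 to the Hebrew calendar gives 4 Tevet 4712 AM.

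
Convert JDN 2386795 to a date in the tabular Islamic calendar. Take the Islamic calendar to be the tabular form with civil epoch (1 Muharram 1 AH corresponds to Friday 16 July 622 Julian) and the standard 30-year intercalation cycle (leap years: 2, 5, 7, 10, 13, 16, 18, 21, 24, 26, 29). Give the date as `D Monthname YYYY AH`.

4 Muharram 1238 AH

The Gregorian equivalent of JDN 2386795 is 21 September 1822.
In the tabular Islamic calendar that day is 4 Muharram 1238 AH.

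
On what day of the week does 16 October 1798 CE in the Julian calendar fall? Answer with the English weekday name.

In the Gregorian calendar this is 27 October 1798 (JDN 2378066).
JDN 2378066 mod 7 = 5, and JDN 0 was a Monday, so this is a Saturday.

Saturday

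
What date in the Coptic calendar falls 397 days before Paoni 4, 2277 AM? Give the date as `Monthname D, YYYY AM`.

Counting 397 days back from JDN 2656612 reaches JDN 2656215, which is Pashons 2, 2276 AM.

Pashons 2, 2276 AM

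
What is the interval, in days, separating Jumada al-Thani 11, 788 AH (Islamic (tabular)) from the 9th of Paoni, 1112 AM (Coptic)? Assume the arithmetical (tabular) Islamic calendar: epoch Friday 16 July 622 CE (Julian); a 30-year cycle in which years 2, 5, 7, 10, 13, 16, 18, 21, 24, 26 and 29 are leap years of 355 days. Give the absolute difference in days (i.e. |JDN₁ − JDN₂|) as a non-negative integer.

3616

JDN of the first date = 2227485.
JDN of the second date = 2231101.
|2231101 − 2227485| = 3616.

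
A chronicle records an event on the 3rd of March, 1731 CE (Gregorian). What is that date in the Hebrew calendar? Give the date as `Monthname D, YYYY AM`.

Julian Day Number of the source date = 2353356.
Converting JDN 2353356 to the Hebrew calendar gives 25 Adar I 5491 AM.

Adar I 25, 5491 AM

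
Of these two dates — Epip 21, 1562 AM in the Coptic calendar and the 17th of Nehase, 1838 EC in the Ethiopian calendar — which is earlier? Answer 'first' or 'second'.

first

First date → JDN 2395505; second date → JDN 2395531.
JDN 2395505 < JDN 2395531, so the first date is earlier.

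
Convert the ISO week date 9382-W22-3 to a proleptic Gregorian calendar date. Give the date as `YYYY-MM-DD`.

ISO week 1 of 9382 is the week containing the first Thursday of 9382.
Week 22, day 3 (Wednesday) lands on 9382-05-29.

9382-05-29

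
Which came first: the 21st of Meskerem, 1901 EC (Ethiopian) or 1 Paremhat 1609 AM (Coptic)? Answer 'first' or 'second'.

The two dates have Julian Day Numbers 2418216 and 2412532 respectively.
Since 2412532 < 2418216, the second date comes first.

second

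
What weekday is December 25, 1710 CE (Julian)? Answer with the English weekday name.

Monday

This is JDN 2345994 (5 January 1711 Gregorian).
2345994 ≡ 0 (mod 7); counting from Monday = 0 gives Monday.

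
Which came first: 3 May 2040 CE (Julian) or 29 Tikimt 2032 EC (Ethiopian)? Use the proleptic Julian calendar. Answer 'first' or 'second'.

second

First date → JDN 2466291; second date → JDN 2466102.
JDN 2466102 < JDN 2466291, so the second date is earlier.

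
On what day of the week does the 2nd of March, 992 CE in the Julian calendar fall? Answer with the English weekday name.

Wednesday

This is JDN 2083447 (7 March 992 Gregorian).
2083447 ≡ 2 (mod 7); counting from Monday = 0 gives Wednesday.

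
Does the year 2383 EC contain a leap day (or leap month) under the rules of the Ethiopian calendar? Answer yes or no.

yes

2383 mod 4 = 3; in the Ethiopian calendar a year is leap when year mod 4 = 3, so it is a leap year.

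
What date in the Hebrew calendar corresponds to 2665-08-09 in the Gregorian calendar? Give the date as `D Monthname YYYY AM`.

6 Av 6425 AM

Both dates share Julian Day Number 2694652; in the Hebrew calendar that is 6 Av 6425 AM.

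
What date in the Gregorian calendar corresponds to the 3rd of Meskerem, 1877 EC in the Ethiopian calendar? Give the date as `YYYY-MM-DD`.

Julian Day Number of the source date = 2409432.
Converting JDN 2409432 to the Gregorian calendar gives 12 September 1884 CE.

1884-09-12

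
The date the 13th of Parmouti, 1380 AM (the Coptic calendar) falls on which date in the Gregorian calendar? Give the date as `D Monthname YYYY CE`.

Julian Day Number of the source date = 2328932.
Converting JDN 2328932 to the Gregorian calendar gives 18 April 1664 CE.

18 April 1664 CE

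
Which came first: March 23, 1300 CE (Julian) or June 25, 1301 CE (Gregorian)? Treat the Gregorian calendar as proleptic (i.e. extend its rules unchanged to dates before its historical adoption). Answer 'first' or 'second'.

Converting both to JDN: 2195965 vs 2196416; the smaller is the first.

first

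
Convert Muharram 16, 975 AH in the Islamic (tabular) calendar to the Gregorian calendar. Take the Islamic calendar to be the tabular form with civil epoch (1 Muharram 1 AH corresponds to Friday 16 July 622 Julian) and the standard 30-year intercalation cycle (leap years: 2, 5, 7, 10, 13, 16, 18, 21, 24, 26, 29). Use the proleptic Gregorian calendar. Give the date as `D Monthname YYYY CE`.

2 August 1567 CE

Julian Day Number of the source date = 2293608.
Converting JDN 2293608 to the Gregorian calendar gives 2 August 1567 CE.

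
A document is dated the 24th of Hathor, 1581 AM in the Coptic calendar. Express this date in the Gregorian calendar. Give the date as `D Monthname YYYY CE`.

Both dates share Julian Day Number 2402208; in the Gregorian calendar that is 2 December 1864 CE.

2 December 1864 CE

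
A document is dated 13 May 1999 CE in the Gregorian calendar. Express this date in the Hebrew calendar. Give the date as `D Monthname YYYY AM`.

27 Iyar 5759 AM

Julian Day Number of the source date = 2451312.
Converting JDN 2451312 to the Hebrew calendar gives 27 Iyar 5759 AM.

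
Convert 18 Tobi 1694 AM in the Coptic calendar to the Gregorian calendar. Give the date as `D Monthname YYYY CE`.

Julian Day Number of the source date = 2443535.
Converting JDN 2443535 to the Gregorian calendar gives 26 January 1978 CE.

26 January 1978 CE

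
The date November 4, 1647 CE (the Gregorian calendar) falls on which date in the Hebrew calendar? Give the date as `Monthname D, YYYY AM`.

Both dates share Julian Day Number 2322922; in the Hebrew calendar that is 6 Cheshvan 5408 AM.

Cheshvan 6, 5408 AM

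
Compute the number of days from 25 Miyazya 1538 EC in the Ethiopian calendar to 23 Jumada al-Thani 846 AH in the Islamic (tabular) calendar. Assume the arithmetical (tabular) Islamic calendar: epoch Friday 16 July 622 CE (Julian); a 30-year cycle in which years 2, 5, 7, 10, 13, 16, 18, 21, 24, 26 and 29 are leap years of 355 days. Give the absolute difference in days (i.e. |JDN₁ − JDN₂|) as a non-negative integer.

JDN of the first date = 2285844.
JDN of the second date = 2248050.
|2248050 − 2285844| = 37794.

37794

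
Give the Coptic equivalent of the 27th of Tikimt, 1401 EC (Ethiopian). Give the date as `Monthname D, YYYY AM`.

The source date corresponds to 2 November 1408 in the proleptic Gregorian calendar (JDN 2235627).
That day falls on 27 Paopi 1125 AM in the Coptic calendar.

Paopi 27, 1125 AM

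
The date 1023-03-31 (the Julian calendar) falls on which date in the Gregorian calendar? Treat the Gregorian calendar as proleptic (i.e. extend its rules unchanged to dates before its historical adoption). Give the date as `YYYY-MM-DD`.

The Julian–Gregorian offset here is 6 days (Julian trailing).
31 March 1023 Julian + 6 days → 6 April 1023 Gregorian.

1023-04-06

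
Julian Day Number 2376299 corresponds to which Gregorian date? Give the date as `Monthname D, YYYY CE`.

December 25, 1793 CE

JDN 2451545 is 1 Jan 2000; 2376299 is −75246 days from there.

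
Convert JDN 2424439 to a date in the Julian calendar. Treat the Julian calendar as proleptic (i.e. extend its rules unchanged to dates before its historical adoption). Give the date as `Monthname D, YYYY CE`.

October 2, 1925 CE

The Gregorian equivalent of JDN 2424439 is 15 October 1925.
In the Julian calendar that day is October 2, 1925 CE.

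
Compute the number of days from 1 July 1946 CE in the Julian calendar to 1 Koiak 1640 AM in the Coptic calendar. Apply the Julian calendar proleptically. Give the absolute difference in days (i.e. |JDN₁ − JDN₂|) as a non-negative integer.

JDN of the first date = 2432016.
JDN of the second date = 2423765.
|2423765 − 2432016| = 8251.

8251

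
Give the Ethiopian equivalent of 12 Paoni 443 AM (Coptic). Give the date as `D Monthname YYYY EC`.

12 Sene 719 EC

Julian Day Number of the source date = 1986751.
Converting JDN 1986751 to the Ethiopian calendar gives 12 Sene 719 EC.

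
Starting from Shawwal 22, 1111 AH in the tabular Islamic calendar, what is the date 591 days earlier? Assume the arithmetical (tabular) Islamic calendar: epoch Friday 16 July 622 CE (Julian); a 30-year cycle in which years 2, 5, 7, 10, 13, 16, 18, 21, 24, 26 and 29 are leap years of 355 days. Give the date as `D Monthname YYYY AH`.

21 Safar 1110 AH

JDN of Shawwal 22, 1111 AH = 2342074.
2342074 − 591 = 2341483.
JDN 2341483 in the tabular Islamic calendar is 21 Safar 1110 AH.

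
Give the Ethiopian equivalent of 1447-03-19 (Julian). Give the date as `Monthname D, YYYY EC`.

Megabit 23, 1439 EC

Both dates share Julian Day Number 2249652; in the Ethiopian calendar that is 23 Megabit 1439 EC.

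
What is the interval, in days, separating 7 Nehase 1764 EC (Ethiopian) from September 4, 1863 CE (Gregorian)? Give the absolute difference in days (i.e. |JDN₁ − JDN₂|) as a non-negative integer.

33260

JDN of the first date = 2368493.
JDN of the second date = 2401753.
|2401753 − 2368493| = 33260.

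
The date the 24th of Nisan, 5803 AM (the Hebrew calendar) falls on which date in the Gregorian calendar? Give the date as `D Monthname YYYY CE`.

Julian Day Number of the source date = 2467374.
Converting JDN 2467374 to the Gregorian calendar gives 4 May 2043 CE.

4 May 2043 CE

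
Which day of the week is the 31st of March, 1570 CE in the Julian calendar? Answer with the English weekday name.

Friday

Equivalently 10 April 1570 Gregorian, JDN 2294590.
Since JDN mod 7 = 4 (0 = Monday), the day is Friday.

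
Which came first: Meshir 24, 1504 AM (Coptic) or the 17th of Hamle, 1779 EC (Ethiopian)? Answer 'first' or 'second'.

The two dates have Julian Day Numbers 2374174 and 2373951 respectively.
Since 2373951 < 2374174, the second date comes first.

second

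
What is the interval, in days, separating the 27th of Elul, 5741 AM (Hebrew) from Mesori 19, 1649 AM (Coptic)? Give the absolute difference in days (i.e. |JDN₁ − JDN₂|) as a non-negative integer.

17564

First date → JDN 2444874; second date → JDN 2427310.
The interval is |2444874 − 2427310| = 17564 days.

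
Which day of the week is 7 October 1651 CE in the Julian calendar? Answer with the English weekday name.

Tuesday

This is JDN 2324365 (17 October 1651 Gregorian).
Since JDN mod 7 = 1 (0 = Monday), the day is Tuesday.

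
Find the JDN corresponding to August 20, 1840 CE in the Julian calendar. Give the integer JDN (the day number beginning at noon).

2393350

In the Gregorian calendar the same day is 1 September 1840.
JDN 2451545 is 1 January 2000 CE (Gregorian); the target day is −58195 days from there, so JDN = 2393350.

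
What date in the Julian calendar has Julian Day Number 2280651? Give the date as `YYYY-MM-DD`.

The proleptic Gregorian equivalent of JDN 2280651 is 10 February 1532.
In the Julian calendar that day is 1532-01-31.

1532-01-31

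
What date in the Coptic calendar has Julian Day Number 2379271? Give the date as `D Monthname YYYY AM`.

JDN 2379271 is 14 February 1802 in the Gregorian calendar.
In the Coptic calendar that day is 8 Meshir 1518 AM.

8 Meshir 1518 AM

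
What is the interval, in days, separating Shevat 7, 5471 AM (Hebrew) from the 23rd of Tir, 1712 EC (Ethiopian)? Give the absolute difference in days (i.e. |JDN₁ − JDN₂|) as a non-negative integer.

3290

JDN of the first date = 2346016.
JDN of the second date = 2349306.
|2349306 − 2346016| = 3290.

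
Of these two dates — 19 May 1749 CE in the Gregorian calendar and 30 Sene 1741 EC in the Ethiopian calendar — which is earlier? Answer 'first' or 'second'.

First date → JDN 2360008; second date → JDN 2360055.
JDN 2360008 < JDN 2360055, so the first date is earlier.

first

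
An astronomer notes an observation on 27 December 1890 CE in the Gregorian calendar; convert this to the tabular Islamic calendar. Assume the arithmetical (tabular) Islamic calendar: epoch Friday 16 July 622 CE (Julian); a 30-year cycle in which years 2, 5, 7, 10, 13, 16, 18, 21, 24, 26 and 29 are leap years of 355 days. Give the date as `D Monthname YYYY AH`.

15 Jumada al-Awwal 1308 AH

Julian Day Number of the source date = 2411729.
Converting JDN 2411729 to the tabular Islamic calendar gives 15 Jumada al-Awwal 1308 AH.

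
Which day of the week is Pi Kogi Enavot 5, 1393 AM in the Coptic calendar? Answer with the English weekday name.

Tuesday

In the Gregorian calendar this is 7 September 1677 (JDN 2333822).
2333822 ≡ 1 (mod 7); counting from Monday = 0 gives Tuesday.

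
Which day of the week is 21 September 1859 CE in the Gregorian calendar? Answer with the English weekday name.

Wednesday

2400309 ≡ 2 (mod 7); counting from Monday = 0 gives Wednesday.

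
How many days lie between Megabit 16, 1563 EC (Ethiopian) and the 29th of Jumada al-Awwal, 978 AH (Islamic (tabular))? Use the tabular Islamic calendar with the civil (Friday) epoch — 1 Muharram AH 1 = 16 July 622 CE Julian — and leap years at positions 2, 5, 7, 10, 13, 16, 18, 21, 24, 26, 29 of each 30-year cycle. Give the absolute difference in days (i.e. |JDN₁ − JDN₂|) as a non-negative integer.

JDN of the first date = 2294936.
JDN of the second date = 2294802.
|2294802 − 2294936| = 134.

134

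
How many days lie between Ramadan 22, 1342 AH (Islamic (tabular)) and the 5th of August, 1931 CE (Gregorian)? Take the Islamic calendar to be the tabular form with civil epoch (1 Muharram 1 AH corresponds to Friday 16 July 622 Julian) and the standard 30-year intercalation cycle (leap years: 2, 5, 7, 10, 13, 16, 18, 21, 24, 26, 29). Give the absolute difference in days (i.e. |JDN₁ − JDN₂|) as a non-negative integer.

JDN of the first date = 2423903.
JDN of the second date = 2426559.
|2426559 − 2423903| = 2656.

2656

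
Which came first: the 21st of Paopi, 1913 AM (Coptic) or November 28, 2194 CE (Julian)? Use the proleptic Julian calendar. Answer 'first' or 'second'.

Converting both to JDN: 2523438 vs 2522748; the smaller is the second.

second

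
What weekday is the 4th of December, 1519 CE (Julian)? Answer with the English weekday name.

Sunday

This is JDN 2276210 (14 December 1519 Gregorian).
JDN 2276210 mod 7 = 6, and JDN 0 was a Monday, so this is a Sunday.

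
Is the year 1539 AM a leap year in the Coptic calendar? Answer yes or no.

yes

1539 mod 4 = 3; in the Coptic calendar a year is leap when year mod 4 = 3, so it is a leap year.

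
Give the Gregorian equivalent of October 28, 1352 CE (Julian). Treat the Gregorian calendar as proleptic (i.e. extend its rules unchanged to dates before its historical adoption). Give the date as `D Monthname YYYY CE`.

At this point the Julian calendar is 8 days behind the Gregorian.
28 October 1352 Julian + 8 days → 5 November 1352 Gregorian.

5 November 1352 CE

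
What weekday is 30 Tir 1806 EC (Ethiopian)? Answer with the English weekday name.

In the Gregorian calendar this is 6 February 1814 (JDN 2383646).
2383646 ≡ 6 (mod 7); counting from Monday = 0 gives Sunday.

Sunday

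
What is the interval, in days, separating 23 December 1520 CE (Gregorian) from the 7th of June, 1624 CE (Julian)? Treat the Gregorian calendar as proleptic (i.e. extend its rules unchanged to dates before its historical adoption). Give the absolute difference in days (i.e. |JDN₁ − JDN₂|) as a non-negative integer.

37797

First date → JDN 2276585; second date → JDN 2314382.
The interval is |2276585 − 2314382| = 37797 days.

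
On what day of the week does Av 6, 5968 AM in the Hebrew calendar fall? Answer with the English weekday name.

Wednesday

In the Gregorian calendar this is 20 July 2208 (JDN 2527716).
2527716 ≡ 2 (mod 7); counting from Monday = 0 gives Wednesday.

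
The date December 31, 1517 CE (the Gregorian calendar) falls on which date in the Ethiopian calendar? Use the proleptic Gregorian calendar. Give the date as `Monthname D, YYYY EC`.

Both dates share Julian Day Number 2275497; in the Ethiopian calendar that is 25 Tahsas 1510 EC.

Tahsas 25, 1510 EC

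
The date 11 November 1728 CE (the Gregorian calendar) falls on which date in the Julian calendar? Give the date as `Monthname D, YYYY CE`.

At this point the Julian calendar is 11 days behind the Gregorian.
11 November 1728 Gregorian − 11 days → 31 October 1728 Julian.

October 31, 1728 CE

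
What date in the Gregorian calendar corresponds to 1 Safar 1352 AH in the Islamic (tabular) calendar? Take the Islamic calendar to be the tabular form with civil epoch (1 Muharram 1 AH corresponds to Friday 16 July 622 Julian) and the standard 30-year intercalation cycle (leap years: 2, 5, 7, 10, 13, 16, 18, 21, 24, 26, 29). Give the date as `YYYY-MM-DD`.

Both dates share Julian Day Number 2427219; in the Gregorian calendar that is 26 May 1933 CE.

1933-05-26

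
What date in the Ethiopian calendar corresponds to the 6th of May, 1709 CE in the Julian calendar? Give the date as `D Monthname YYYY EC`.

The source date corresponds to 17 May 1709 in the Gregorian calendar (JDN 2345396).
That day falls on 11 Ginbot 1701 EC in the Ethiopian calendar.

11 Ginbot 1701 EC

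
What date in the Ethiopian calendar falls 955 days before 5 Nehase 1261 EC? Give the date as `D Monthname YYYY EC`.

21 Tahsas 1259 EC

JDN of 5 Nehase 1261 EC = 2184770.
2184770 − 955 = 2183815.
JDN 2183815 in the Ethiopian calendar is 21 Tahsas 1259 EC.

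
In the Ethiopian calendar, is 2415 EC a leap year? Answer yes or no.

yes

2415 mod 4 = 3; in the Ethiopian calendar a year is leap when year mod 4 = 3, so it is a leap year.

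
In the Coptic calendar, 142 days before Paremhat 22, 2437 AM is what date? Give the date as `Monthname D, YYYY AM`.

Counting 142 days back from JDN 2714980 reaches JDN 2714838, which is Paopi 30, 2437 AM.

Paopi 30, 2437 AM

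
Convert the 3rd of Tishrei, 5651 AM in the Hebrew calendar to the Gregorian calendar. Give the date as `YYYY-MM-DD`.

1890-09-17

Julian Day Number of the source date = 2411628.
Converting JDN 2411628 to the Gregorian calendar gives 17 September 1890 CE.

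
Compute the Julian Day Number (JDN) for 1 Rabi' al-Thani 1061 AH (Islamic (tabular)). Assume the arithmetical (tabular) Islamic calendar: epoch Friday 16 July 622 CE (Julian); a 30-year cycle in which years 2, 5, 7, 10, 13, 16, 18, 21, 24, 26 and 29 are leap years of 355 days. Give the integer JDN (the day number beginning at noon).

In the Gregorian calendar the same day is 24 March 1651.
JDN 2299161 is 15 October 1582 CE (Gregorian); the target day is +24997 days from there, so JDN = 2324158.

2324158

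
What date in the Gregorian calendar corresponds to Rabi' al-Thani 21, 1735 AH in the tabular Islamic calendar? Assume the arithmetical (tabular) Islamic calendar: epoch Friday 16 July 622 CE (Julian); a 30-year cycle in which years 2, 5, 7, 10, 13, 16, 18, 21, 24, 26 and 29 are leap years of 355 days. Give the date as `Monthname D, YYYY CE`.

Julian Day Number of the source date = 2563021.
Converting JDN 2563021 to the Gregorian calendar gives 19 March 2305 CE.

March 19, 2305 CE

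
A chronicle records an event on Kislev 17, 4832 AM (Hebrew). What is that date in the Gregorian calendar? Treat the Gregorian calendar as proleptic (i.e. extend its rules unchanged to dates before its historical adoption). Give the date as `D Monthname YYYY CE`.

18 November 1071 CE

Both dates share Julian Day Number 2112556; in the Gregorian calendar that is 18 November 1071 CE.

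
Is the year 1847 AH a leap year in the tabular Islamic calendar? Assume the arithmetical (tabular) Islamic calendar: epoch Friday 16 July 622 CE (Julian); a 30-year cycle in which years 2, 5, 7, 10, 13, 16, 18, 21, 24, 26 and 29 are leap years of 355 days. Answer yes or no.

no

Year 1847 AH is year 17 of its 30-year cycle; leap positions are 2, 5, 7, 10, 13, 16, 18, 21, 24, 26, 29, so it is a common year (354 days).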